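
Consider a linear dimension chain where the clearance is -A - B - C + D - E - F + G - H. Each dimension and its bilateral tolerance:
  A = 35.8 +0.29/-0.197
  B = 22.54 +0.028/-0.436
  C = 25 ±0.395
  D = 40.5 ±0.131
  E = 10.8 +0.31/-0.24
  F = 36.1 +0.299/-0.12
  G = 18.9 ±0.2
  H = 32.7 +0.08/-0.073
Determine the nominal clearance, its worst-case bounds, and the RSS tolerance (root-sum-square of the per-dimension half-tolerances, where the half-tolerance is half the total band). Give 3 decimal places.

Stack each dimension's contribution:
  -A: nom -35.800 → Σnom=-35.800; wc +0.197/-0.290 → slack +0.197/-0.290; half-tol=0.243, Σhalf²=0.059292
  -B: nom -22.540 → Σnom=-58.340; wc +0.436/-0.028 → slack +0.633/-0.318; half-tol=0.232, Σhalf²=0.113116
  -C: nom -25.000 → Σnom=-83.340; wc +0.395/-0.395 → slack +1.028/-0.713; half-tol=0.395, Σhalf²=0.269141
  +D: nom +40.500 → Σnom=-42.840; wc +0.131/-0.131 → slack +1.159/-0.844; half-tol=0.131, Σhalf²=0.286302
  -E: nom -10.800 → Σnom=-53.640; wc +0.240/-0.310 → slack +1.399/-1.154; half-tol=0.275, Σhalf²=0.361927
  -F: nom -36.100 → Σnom=-89.740; wc +0.120/-0.299 → slack +1.519/-1.453; half-tol=0.209, Σhalf²=0.405817
  +G: nom +18.900 → Σnom=-70.840; wc +0.200/-0.200 → slack +1.719/-1.653; half-tol=0.200, Σhalf²=0.445817
  -H: nom -32.700 → Σnom=-103.540; wc +0.073/-0.080 → slack +1.792/-1.733; half-tol=0.076, Σhalf²=0.451670
Nominal = -103.540. Worst-case = [-103.540 - 1.733, -103.540 + 1.792] = [-105.273, -101.748]. RSS = √0.451670 = 0.672.

nominal=-103.540 wc=[-105.273,-101.748] rss=0.672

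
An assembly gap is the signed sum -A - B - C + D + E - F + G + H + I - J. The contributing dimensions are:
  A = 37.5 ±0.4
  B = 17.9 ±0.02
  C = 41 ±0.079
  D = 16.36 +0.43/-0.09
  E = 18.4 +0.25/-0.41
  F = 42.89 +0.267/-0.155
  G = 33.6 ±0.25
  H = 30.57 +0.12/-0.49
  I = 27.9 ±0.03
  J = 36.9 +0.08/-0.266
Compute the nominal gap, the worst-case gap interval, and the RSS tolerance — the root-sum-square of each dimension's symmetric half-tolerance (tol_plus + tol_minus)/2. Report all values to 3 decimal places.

nominal=-49.360 wc=[-51.476,-47.360] rss=0.758

Stack each dimension's contribution:
  -A: nom -37.500 → Σnom=-37.500; wc +0.400/-0.400 → slack +0.400/-0.400; half-tol=0.400, Σhalf²=0.160000
  -B: nom -17.900 → Σnom=-55.400; wc +0.020/-0.020 → slack +0.420/-0.420; half-tol=0.020, Σhalf²=0.160400
  -C: nom -41.000 → Σnom=-96.400; wc +0.079/-0.079 → slack +0.499/-0.499; half-tol=0.079, Σhalf²=0.166641
  +D: nom +16.360 → Σnom=-80.040; wc +0.430/-0.090 → slack +0.929/-0.589; half-tol=0.260, Σhalf²=0.234241
  +E: nom +18.400 → Σnom=-61.640; wc +0.250/-0.410 → slack +1.179/-0.999; half-tol=0.330, Σhalf²=0.343141
  -F: nom -42.890 → Σnom=-104.530; wc +0.155/-0.267 → slack +1.334/-1.266; half-tol=0.211, Σhalf²=0.387662
  +G: nom +33.600 → Σnom=-70.930; wc +0.250/-0.250 → slack +1.584/-1.516; half-tol=0.250, Σhalf²=0.450162
  +H: nom +30.570 → Σnom=-40.360; wc +0.120/-0.490 → slack +1.704/-2.006; half-tol=0.305, Σhalf²=0.543187
  +I: nom +27.900 → Σnom=-12.460; wc +0.030/-0.030 → slack +1.734/-2.036; half-tol=0.030, Σhalf²=0.544087
  -J: nom -36.900 → Σnom=-49.360; wc +0.266/-0.080 → slack +2.000/-2.116; half-tol=0.173, Σhalf²=0.574016
Nominal = -49.360. Worst-case = [-49.360 - 2.116, -49.360 + 2.000] = [-51.476, -47.360]. RSS = √0.574016 = 0.758.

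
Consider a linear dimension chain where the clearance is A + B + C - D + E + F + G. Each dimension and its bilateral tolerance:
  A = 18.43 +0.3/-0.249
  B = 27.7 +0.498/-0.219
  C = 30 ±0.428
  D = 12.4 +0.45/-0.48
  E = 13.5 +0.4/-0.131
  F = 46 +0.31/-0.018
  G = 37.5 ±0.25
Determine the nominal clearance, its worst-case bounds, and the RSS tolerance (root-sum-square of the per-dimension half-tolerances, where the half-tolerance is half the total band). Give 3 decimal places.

Stack each dimension's contribution:
  +A: nom +18.430 → Σnom=18.430; wc +0.300/-0.249 → slack +0.300/-0.249; half-tol=0.274, Σhalf²=0.075350
  +B: nom +27.700 → Σnom=46.130; wc +0.498/-0.219 → slack +0.798/-0.468; half-tol=0.358, Σhalf²=0.203872
  +C: nom +30.000 → Σnom=76.130; wc +0.428/-0.428 → slack +1.226/-0.896; half-tol=0.428, Σhalf²=0.387056
  -D: nom -12.400 → Σnom=63.730; wc +0.480/-0.450 → slack +1.706/-1.346; half-tol=0.465, Σhalf²=0.603281
  +E: nom +13.500 → Σnom=77.230; wc +0.400/-0.131 → slack +2.106/-1.477; half-tol=0.266, Σhalf²=0.673772
  +F: nom +46.000 → Σnom=123.230; wc +0.310/-0.018 → slack +2.416/-1.495; half-tol=0.164, Σhalf²=0.700668
  +G: nom +37.500 → Σnom=160.730; wc +0.250/-0.250 → slack +2.666/-1.745; half-tol=0.250, Σhalf²=0.763168
Nominal = 160.730. Worst-case = [160.730 - 1.745, 160.730 + 2.666] = [158.985, 163.396]. RSS = √0.763168 = 0.874.

nominal=160.730 wc=[158.985,163.396] rss=0.874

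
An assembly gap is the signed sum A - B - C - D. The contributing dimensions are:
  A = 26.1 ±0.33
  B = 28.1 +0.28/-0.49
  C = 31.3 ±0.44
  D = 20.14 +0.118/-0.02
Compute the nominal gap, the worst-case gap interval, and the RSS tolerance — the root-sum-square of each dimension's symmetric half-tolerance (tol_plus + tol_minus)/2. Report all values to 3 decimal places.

Stack each dimension's contribution:
  +A: nom +26.100 → Σnom=26.100; wc +0.330/-0.330 → slack +0.330/-0.330; half-tol=0.330, Σhalf²=0.108900
  -B: nom -28.100 → Σnom=-2.000; wc +0.490/-0.280 → slack +0.820/-0.610; half-tol=0.385, Σhalf²=0.257125
  -C: nom -31.300 → Σnom=-33.300; wc +0.440/-0.440 → slack +1.260/-1.050; half-tol=0.440, Σhalf²=0.450725
  -D: nom -20.140 → Σnom=-53.440; wc +0.020/-0.118 → slack +1.280/-1.168; half-tol=0.069, Σhalf²=0.455486
Nominal = -53.440. Worst-case = [-53.440 - 1.168, -53.440 + 1.280] = [-54.608, -52.160]. RSS = √0.455486 = 0.675.

nominal=-53.440 wc=[-54.608,-52.160] rss=0.675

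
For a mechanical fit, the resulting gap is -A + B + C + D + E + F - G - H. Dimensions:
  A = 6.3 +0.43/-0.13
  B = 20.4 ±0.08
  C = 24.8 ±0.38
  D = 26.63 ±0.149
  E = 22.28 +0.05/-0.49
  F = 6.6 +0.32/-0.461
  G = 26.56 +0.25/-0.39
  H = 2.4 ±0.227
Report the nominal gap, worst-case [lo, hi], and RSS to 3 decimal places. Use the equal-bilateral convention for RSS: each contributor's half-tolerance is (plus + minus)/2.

nominal=65.450 wc=[62.983,67.176] rss=0.794

Stack each dimension's contribution:
  -A: nom -6.300 → Σnom=-6.300; wc +0.130/-0.430 → slack +0.130/-0.430; half-tol=0.280, Σhalf²=0.078400
  +B: nom +20.400 → Σnom=14.100; wc +0.080/-0.080 → slack +0.210/-0.510; half-tol=0.080, Σhalf²=0.084800
  +C: nom +24.800 → Σnom=38.900; wc +0.380/-0.380 → slack +0.590/-0.890; half-tol=0.380, Σhalf²=0.229200
  +D: nom +26.630 → Σnom=65.530; wc +0.149/-0.149 → slack +0.739/-1.039; half-tol=0.149, Σhalf²=0.251401
  +E: nom +22.280 → Σnom=87.810; wc +0.050/-0.490 → slack +0.789/-1.529; half-tol=0.270, Σhalf²=0.324301
  +F: nom +6.600 → Σnom=94.410; wc +0.320/-0.461 → slack +1.109/-1.990; half-tol=0.391, Σhalf²=0.476791
  -G: nom -26.560 → Σnom=67.850; wc +0.390/-0.250 → slack +1.499/-2.240; half-tol=0.320, Σhalf²=0.579191
  -H: nom -2.400 → Σnom=65.450; wc +0.227/-0.227 → slack +1.726/-2.467; half-tol=0.227, Σhalf²=0.630720
Nominal = 65.450. Worst-case = [65.450 - 2.467, 65.450 + 1.726] = [62.983, 67.176]. RSS = √0.630720 = 0.794.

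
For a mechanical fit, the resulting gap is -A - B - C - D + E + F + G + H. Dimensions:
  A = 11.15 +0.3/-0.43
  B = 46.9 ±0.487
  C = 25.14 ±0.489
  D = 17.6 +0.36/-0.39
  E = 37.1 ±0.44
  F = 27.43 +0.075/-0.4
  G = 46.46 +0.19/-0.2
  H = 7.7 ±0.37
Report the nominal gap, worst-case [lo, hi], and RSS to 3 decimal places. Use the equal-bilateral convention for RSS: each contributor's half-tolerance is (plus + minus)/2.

nominal=17.900 wc=[14.854,20.771] rss=1.084

Stack each dimension's contribution:
  -A: nom -11.150 → Σnom=-11.150; wc +0.430/-0.300 → slack +0.430/-0.300; half-tol=0.365, Σhalf²=0.133225
  -B: nom -46.900 → Σnom=-58.050; wc +0.487/-0.487 → slack +0.917/-0.787; half-tol=0.487, Σhalf²=0.370394
  -C: nom -25.140 → Σnom=-83.190; wc +0.489/-0.489 → slack +1.406/-1.276; half-tol=0.489, Σhalf²=0.609515
  -D: nom -17.600 → Σnom=-100.790; wc +0.390/-0.360 → slack +1.796/-1.636; half-tol=0.375, Σhalf²=0.750140
  +E: nom +37.100 → Σnom=-63.690; wc +0.440/-0.440 → slack +2.236/-2.076; half-tol=0.440, Σhalf²=0.943740
  +F: nom +27.430 → Σnom=-36.260; wc +0.075/-0.400 → slack +2.311/-2.476; half-tol=0.238, Σhalf²=1.000146
  +G: nom +46.460 → Σnom=10.200; wc +0.190/-0.200 → slack +2.501/-2.676; half-tol=0.195, Σhalf²=1.038171
  +H: nom +7.700 → Σnom=17.900; wc +0.370/-0.370 → slack +2.871/-3.046; half-tol=0.370, Σhalf²=1.175071
Nominal = 17.900. Worst-case = [17.900 - 3.046, 17.900 + 2.871] = [14.854, 20.771]. RSS = √1.175071 = 1.084.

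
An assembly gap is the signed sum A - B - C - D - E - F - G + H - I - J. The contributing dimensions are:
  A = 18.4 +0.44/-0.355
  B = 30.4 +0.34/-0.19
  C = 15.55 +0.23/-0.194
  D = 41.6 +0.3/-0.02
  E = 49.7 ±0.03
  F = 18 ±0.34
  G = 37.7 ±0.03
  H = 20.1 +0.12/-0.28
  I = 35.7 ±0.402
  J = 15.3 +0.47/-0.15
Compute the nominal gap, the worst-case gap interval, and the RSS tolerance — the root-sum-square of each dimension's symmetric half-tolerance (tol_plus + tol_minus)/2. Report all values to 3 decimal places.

nominal=-205.450 wc=[-208.227,-203.534] rss=0.845

Stack each dimension's contribution:
  +A: nom +18.400 → Σnom=18.400; wc +0.440/-0.355 → slack +0.440/-0.355; half-tol=0.397, Σhalf²=0.158006
  -B: nom -30.400 → Σnom=-12.000; wc +0.190/-0.340 → slack +0.630/-0.695; half-tol=0.265, Σhalf²=0.228231
  -C: nom -15.550 → Σnom=-27.550; wc +0.194/-0.230 → slack +0.824/-0.925; half-tol=0.212, Σhalf²=0.273175
  -D: nom -41.600 → Σnom=-69.150; wc +0.020/-0.300 → slack +0.844/-1.225; half-tol=0.160, Σhalf²=0.298775
  -E: nom -49.700 → Σnom=-118.850; wc +0.030/-0.030 → slack +0.874/-1.255; half-tol=0.030, Σhalf²=0.299675
  -F: nom -18.000 → Σnom=-136.850; wc +0.340/-0.340 → slack +1.214/-1.595; half-tol=0.340, Σhalf²=0.415275
  -G: nom -37.700 → Σnom=-174.550; wc +0.030/-0.030 → slack +1.244/-1.625; half-tol=0.030, Σhalf²=0.416175
  +H: nom +20.100 → Σnom=-154.450; wc +0.120/-0.280 → slack +1.364/-1.905; half-tol=0.200, Σhalf²=0.456175
  -I: nom -35.700 → Σnom=-190.150; wc +0.402/-0.402 → slack +1.766/-2.307; half-tol=0.402, Σhalf²=0.617779
  -J: nom -15.300 → Σnom=-205.450; wc +0.150/-0.470 → slack +1.916/-2.777; half-tol=0.310, Σhalf²=0.713879
Nominal = -205.450. Worst-case = [-205.450 - 2.777, -205.450 + 1.916] = [-208.227, -203.534]. RSS = √0.713879 = 0.845.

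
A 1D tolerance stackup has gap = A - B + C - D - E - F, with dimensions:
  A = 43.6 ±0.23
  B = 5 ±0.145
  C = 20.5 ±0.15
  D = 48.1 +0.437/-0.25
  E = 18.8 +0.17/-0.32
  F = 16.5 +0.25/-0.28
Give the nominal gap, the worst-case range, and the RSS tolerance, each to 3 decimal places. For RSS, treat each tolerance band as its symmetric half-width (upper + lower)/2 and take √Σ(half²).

Stack each dimension's contribution:
  +A: nom +43.600 → Σnom=43.600; wc +0.230/-0.230 → slack +0.230/-0.230; half-tol=0.230, Σhalf²=0.052900
  -B: nom -5.000 → Σnom=38.600; wc +0.145/-0.145 → slack +0.375/-0.375; half-tol=0.145, Σhalf²=0.073925
  +C: nom +20.500 → Σnom=59.100; wc +0.150/-0.150 → slack +0.525/-0.525; half-tol=0.150, Σhalf²=0.096425
  -D: nom -48.100 → Σnom=11.000; wc +0.250/-0.437 → slack +0.775/-0.962; half-tol=0.344, Σhalf²=0.214417
  -E: nom -18.800 → Σnom=-7.800; wc +0.320/-0.170 → slack +1.095/-1.132; half-tol=0.245, Σhalf²=0.274442
  -F: nom -16.500 → Σnom=-24.300; wc +0.280/-0.250 → slack +1.375/-1.382; half-tol=0.265, Σhalf²=0.344667
Nominal = -24.300. Worst-case = [-24.300 - 1.382, -24.300 + 1.375] = [-25.682, -22.925]. RSS = √0.344667 = 0.587.

nominal=-24.300 wc=[-25.682,-22.925] rss=0.587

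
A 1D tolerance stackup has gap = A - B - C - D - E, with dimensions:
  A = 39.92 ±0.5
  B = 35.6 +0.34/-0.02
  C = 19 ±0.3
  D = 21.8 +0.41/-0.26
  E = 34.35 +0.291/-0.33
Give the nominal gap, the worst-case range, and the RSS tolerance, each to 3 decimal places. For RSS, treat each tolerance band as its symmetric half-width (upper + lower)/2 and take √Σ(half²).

Stack each dimension's contribution:
  +A: nom +39.920 → Σnom=39.920; wc +0.500/-0.500 → slack +0.500/-0.500; half-tol=0.500, Σhalf²=0.250000
  -B: nom -35.600 → Σnom=4.320; wc +0.020/-0.340 → slack +0.520/-0.840; half-tol=0.180, Σhalf²=0.282400
  -C: nom -19.000 → Σnom=-14.680; wc +0.300/-0.300 → slack +0.820/-1.140; half-tol=0.300, Σhalf²=0.372400
  -D: nom -21.800 → Σnom=-36.480; wc +0.260/-0.410 → slack +1.080/-1.550; half-tol=0.335, Σhalf²=0.484625
  -E: nom -34.350 → Σnom=-70.830; wc +0.330/-0.291 → slack +1.410/-1.841; half-tol=0.310, Σhalf²=0.581035
Nominal = -70.830. Worst-case = [-70.830 - 1.841, -70.830 + 1.410] = [-72.671, -69.420]. RSS = √0.581035 = 0.762.

nominal=-70.830 wc=[-72.671,-69.420] rss=0.762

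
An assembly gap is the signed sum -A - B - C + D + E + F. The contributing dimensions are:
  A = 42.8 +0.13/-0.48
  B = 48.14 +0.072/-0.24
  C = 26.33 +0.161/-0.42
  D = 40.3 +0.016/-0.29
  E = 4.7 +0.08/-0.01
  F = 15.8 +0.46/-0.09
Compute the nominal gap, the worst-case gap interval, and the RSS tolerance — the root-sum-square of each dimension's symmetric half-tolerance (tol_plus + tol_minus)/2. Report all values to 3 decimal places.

nominal=-56.470 wc=[-57.223,-54.774] rss=0.550

Stack each dimension's contribution:
  -A: nom -42.800 → Σnom=-42.800; wc +0.480/-0.130 → slack +0.480/-0.130; half-tol=0.305, Σhalf²=0.093025
  -B: nom -48.140 → Σnom=-90.940; wc +0.240/-0.072 → slack +0.720/-0.202; half-tol=0.156, Σhalf²=0.117361
  -C: nom -26.330 → Σnom=-117.270; wc +0.420/-0.161 → slack +1.140/-0.363; half-tol=0.290, Σhalf²=0.201751
  +D: nom +40.300 → Σnom=-76.970; wc +0.016/-0.290 → slack +1.156/-0.653; half-tol=0.153, Σhalf²=0.225160
  +E: nom +4.700 → Σnom=-72.270; wc +0.080/-0.010 → slack +1.236/-0.663; half-tol=0.045, Σhalf²=0.227185
  +F: nom +15.800 → Σnom=-56.470; wc +0.460/-0.090 → slack +1.696/-0.753; half-tol=0.275, Σhalf²=0.302810
Nominal = -56.470. Worst-case = [-56.470 - 0.753, -56.470 + 1.696] = [-57.223, -54.774]. RSS = √0.302810 = 0.550.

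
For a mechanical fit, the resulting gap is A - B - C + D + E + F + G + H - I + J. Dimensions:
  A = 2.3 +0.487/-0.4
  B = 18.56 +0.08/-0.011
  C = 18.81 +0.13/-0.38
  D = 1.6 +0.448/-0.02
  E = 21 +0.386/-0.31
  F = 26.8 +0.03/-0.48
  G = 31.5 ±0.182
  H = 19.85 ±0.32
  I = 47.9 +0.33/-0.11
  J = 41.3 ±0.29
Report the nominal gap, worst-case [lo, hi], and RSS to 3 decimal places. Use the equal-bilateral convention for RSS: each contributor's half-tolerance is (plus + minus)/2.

nominal=59.080 wc=[56.538,61.724] rss=0.879

Stack each dimension's contribution:
  +A: nom +2.300 → Σnom=2.300; wc +0.487/-0.400 → slack +0.487/-0.400; half-tol=0.444, Σhalf²=0.196692
  -B: nom -18.560 → Σnom=-16.260; wc +0.011/-0.080 → slack +0.498/-0.480; half-tol=0.045, Σhalf²=0.198763
  -C: nom -18.810 → Σnom=-35.070; wc +0.380/-0.130 → slack +0.878/-0.610; half-tol=0.255, Σhalf²=0.263788
  +D: nom +1.600 → Σnom=-33.470; wc +0.448/-0.020 → slack +1.326/-0.630; half-tol=0.234, Σhalf²=0.318544
  +E: nom +21.000 → Σnom=-12.470; wc +0.386/-0.310 → slack +1.712/-0.940; half-tol=0.348, Σhalf²=0.439648
  +F: nom +26.800 → Σnom=14.330; wc +0.030/-0.480 → slack +1.742/-1.420; half-tol=0.255, Σhalf²=0.504673
  +G: nom +31.500 → Σnom=45.830; wc +0.182/-0.182 → slack +1.924/-1.602; half-tol=0.182, Σhalf²=0.537797
  +H: nom +19.850 → Σnom=65.680; wc +0.320/-0.320 → slack +2.244/-1.922; half-tol=0.320, Σhalf²=0.640197
  -I: nom -47.900 → Σnom=17.780; wc +0.110/-0.330 → slack +2.354/-2.252; half-tol=0.220, Σhalf²=0.688597
  +J: nom +41.300 → Σnom=59.080; wc +0.290/-0.290 → slack +2.644/-2.542; half-tol=0.290, Σhalf²=0.772697
Nominal = 59.080. Worst-case = [59.080 - 2.542, 59.080 + 2.644] = [56.538, 61.724]. RSS = √0.772697 = 0.879.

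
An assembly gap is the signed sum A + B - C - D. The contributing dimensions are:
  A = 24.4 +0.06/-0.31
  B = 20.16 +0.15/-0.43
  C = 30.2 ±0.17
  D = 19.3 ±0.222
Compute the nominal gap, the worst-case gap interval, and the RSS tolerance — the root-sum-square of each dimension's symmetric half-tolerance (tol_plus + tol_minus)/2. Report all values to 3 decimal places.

nominal=-4.940 wc=[-6.072,-4.338] rss=0.443

Stack each dimension's contribution:
  +A: nom +24.400 → Σnom=24.400; wc +0.060/-0.310 → slack +0.060/-0.310; half-tol=0.185, Σhalf²=0.034225
  +B: nom +20.160 → Σnom=44.560; wc +0.150/-0.430 → slack +0.210/-0.740; half-tol=0.290, Σhalf²=0.118325
  -C: nom -30.200 → Σnom=14.360; wc +0.170/-0.170 → slack +0.380/-0.910; half-tol=0.170, Σhalf²=0.147225
  -D: nom -19.300 → Σnom=-4.940; wc +0.222/-0.222 → slack +0.602/-1.132; half-tol=0.222, Σhalf²=0.196509
Nominal = -4.940. Worst-case = [-4.940 - 1.132, -4.940 + 0.602] = [-6.072, -4.338]. RSS = √0.196509 = 0.443.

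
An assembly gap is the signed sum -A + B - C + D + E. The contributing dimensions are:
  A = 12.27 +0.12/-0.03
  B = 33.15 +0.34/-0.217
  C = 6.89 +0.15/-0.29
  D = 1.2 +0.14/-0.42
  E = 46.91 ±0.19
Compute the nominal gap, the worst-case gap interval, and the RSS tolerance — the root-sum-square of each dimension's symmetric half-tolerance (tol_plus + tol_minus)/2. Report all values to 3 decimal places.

nominal=62.100 wc=[61.003,63.090] rss=0.496

Stack each dimension's contribution:
  -A: nom -12.270 → Σnom=-12.270; wc +0.030/-0.120 → slack +0.030/-0.120; half-tol=0.075, Σhalf²=0.005625
  +B: nom +33.150 → Σnom=20.880; wc +0.340/-0.217 → slack +0.370/-0.337; half-tol=0.279, Σhalf²=0.083187
  -C: nom -6.890 → Σnom=13.990; wc +0.290/-0.150 → slack +0.660/-0.487; half-tol=0.220, Σhalf²=0.131587
  +D: nom +1.200 → Σnom=15.190; wc +0.140/-0.420 → slack +0.800/-0.907; half-tol=0.280, Σhalf²=0.209987
  +E: nom +46.910 → Σnom=62.100; wc +0.190/-0.190 → slack +0.990/-1.097; half-tol=0.190, Σhalf²=0.246087
Nominal = 62.100. Worst-case = [62.100 - 1.097, 62.100 + 0.990] = [61.003, 63.090]. RSS = √0.246087 = 0.496.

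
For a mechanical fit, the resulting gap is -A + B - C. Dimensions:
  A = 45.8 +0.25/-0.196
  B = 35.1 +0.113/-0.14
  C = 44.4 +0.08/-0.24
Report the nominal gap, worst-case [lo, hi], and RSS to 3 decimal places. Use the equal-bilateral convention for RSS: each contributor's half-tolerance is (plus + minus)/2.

Stack each dimension's contribution:
  -A: nom -45.800 → Σnom=-45.800; wc +0.196/-0.250 → slack +0.196/-0.250; half-tol=0.223, Σhalf²=0.049729
  +B: nom +35.100 → Σnom=-10.700; wc +0.113/-0.140 → slack +0.309/-0.390; half-tol=0.127, Σhalf²=0.065731
  -C: nom -44.400 → Σnom=-55.100; wc +0.240/-0.080 → slack +0.549/-0.470; half-tol=0.160, Σhalf²=0.091331
Nominal = -55.100. Worst-case = [-55.100 - 0.470, -55.100 + 0.549] = [-55.570, -54.551]. RSS = √0.091331 = 0.302.

nominal=-55.100 wc=[-55.570,-54.551] rss=0.302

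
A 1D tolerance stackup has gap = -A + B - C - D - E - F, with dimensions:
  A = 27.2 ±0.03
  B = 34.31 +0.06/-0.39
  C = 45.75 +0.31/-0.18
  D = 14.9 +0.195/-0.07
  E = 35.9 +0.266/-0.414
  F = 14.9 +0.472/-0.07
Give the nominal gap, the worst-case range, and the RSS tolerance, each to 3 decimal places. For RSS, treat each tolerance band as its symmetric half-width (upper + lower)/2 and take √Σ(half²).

Stack each dimension's contribution:
  -A: nom -27.200 → Σnom=-27.200; wc +0.030/-0.030 → slack +0.030/-0.030; half-tol=0.030, Σhalf²=0.000900
  +B: nom +34.310 → Σnom=7.110; wc +0.060/-0.390 → slack +0.090/-0.420; half-tol=0.225, Σhalf²=0.051525
  -C: nom -45.750 → Σnom=-38.640; wc +0.180/-0.310 → slack +0.270/-0.730; half-tol=0.245, Σhalf²=0.111550
  -D: nom -14.900 → Σnom=-53.540; wc +0.070/-0.195 → slack +0.340/-0.925; half-tol=0.133, Σhalf²=0.129106
  -E: nom -35.900 → Σnom=-89.440; wc +0.414/-0.266 → slack +0.754/-1.191; half-tol=0.340, Σhalf²=0.244706
  -F: nom -14.900 → Σnom=-104.340; wc +0.070/-0.472 → slack +0.824/-1.663; half-tol=0.271, Σhalf²=0.318147
Nominal = -104.340. Worst-case = [-104.340 - 1.663, -104.340 + 0.824] = [-106.003, -103.516]. RSS = √0.318147 = 0.564.

nominal=-104.340 wc=[-106.003,-103.516] rss=0.564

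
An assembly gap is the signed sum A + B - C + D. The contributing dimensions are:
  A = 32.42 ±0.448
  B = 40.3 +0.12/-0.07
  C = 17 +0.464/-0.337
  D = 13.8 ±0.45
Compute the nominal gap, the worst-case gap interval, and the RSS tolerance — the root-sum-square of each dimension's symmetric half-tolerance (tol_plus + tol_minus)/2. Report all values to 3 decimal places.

Stack each dimension's contribution:
  +A: nom +32.420 → Σnom=32.420; wc +0.448/-0.448 → slack +0.448/-0.448; half-tol=0.448, Σhalf²=0.200704
  +B: nom +40.300 → Σnom=72.720; wc +0.120/-0.070 → slack +0.568/-0.518; half-tol=0.095, Σhalf²=0.209729
  -C: nom -17.000 → Σnom=55.720; wc +0.337/-0.464 → slack +0.905/-0.982; half-tol=0.401, Σhalf²=0.370129
  +D: nom +13.800 → Σnom=69.520; wc +0.450/-0.450 → slack +1.355/-1.432; half-tol=0.450, Σhalf²=0.572629
Nominal = 69.520. Worst-case = [69.520 - 1.432, 69.520 + 1.355] = [68.088, 70.875]. RSS = √0.572629 = 0.757.

nominal=69.520 wc=[68.088,70.875] rss=0.757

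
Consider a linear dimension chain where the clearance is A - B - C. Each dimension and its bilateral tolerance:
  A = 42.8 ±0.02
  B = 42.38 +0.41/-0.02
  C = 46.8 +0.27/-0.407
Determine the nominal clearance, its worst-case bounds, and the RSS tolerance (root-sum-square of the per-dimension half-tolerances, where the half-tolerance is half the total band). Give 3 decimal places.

Stack each dimension's contribution:
  +A: nom +42.800 → Σnom=42.800; wc +0.020/-0.020 → slack +0.020/-0.020; half-tol=0.020, Σhalf²=0.000400
  -B: nom -42.380 → Σnom=0.420; wc +0.020/-0.410 → slack +0.040/-0.430; half-tol=0.215, Σhalf²=0.046625
  -C: nom -46.800 → Σnom=-46.380; wc +0.407/-0.270 → slack +0.447/-0.700; half-tol=0.339, Σhalf²=0.161207
Nominal = -46.380. Worst-case = [-46.380 - 0.700, -46.380 + 0.447] = [-47.080, -45.933]. RSS = √0.161207 = 0.402.

nominal=-46.380 wc=[-47.080,-45.933] rss=0.402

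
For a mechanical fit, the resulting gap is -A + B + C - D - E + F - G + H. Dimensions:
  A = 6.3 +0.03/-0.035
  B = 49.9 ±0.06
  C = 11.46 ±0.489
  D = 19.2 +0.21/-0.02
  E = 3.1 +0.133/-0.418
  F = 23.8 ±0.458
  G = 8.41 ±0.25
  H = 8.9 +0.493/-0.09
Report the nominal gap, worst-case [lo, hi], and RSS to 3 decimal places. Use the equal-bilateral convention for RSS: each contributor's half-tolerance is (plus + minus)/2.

nominal=57.050 wc=[55.330,59.273] rss=0.831

Stack each dimension's contribution:
  -A: nom -6.300 → Σnom=-6.300; wc +0.035/-0.030 → slack +0.035/-0.030; half-tol=0.033, Σhalf²=0.001056
  +B: nom +49.900 → Σnom=43.600; wc +0.060/-0.060 → slack +0.095/-0.090; half-tol=0.060, Σhalf²=0.004656
  +C: nom +11.460 → Σnom=55.060; wc +0.489/-0.489 → slack +0.584/-0.579; half-tol=0.489, Σhalf²=0.243777
  -D: nom -19.200 → Σnom=35.860; wc +0.020/-0.210 → slack +0.604/-0.789; half-tol=0.115, Σhalf²=0.257002
  -E: nom -3.100 → Σnom=32.760; wc +0.418/-0.133 → slack +1.022/-0.922; half-tol=0.275, Σhalf²=0.332902
  +F: nom +23.800 → Σnom=56.560; wc +0.458/-0.458 → slack +1.480/-1.380; half-tol=0.458, Σhalf²=0.542666
  -G: nom -8.410 → Σnom=48.150; wc +0.250/-0.250 → slack +1.730/-1.630; half-tol=0.250, Σhalf²=0.605166
  +H: nom +8.900 → Σnom=57.050; wc +0.493/-0.090 → slack +2.223/-1.720; half-tol=0.291, Σhalf²=0.690139
Nominal = 57.050. Worst-case = [57.050 - 1.720, 57.050 + 2.223] = [55.330, 59.273]. RSS = √0.690139 = 0.831.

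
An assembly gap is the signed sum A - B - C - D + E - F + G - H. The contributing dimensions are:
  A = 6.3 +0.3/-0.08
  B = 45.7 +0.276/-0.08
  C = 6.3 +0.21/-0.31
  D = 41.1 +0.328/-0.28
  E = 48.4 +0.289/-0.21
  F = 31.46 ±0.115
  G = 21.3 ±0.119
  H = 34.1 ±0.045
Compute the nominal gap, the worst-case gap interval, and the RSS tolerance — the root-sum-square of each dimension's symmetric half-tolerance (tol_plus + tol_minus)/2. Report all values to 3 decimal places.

nominal=-82.660 wc=[-84.043,-81.122] rss=0.565

Stack each dimension's contribution:
  +A: nom +6.300 → Σnom=6.300; wc +0.300/-0.080 → slack +0.300/-0.080; half-tol=0.190, Σhalf²=0.036100
  -B: nom -45.700 → Σnom=-39.400; wc +0.080/-0.276 → slack +0.380/-0.356; half-tol=0.178, Σhalf²=0.067784
  -C: nom -6.300 → Σnom=-45.700; wc +0.310/-0.210 → slack +0.690/-0.566; half-tol=0.260, Σhalf²=0.135384
  -D: nom -41.100 → Σnom=-86.800; wc +0.280/-0.328 → slack +0.970/-0.894; half-tol=0.304, Σhalf²=0.227800
  +E: nom +48.400 → Σnom=-38.400; wc +0.289/-0.210 → slack +1.259/-1.104; half-tol=0.249, Σhalf²=0.290050
  -F: nom -31.460 → Σnom=-69.860; wc +0.115/-0.115 → slack +1.374/-1.219; half-tol=0.115, Σhalf²=0.303275
  +G: nom +21.300 → Σnom=-48.560; wc +0.119/-0.119 → slack +1.493/-1.338; half-tol=0.119, Σhalf²=0.317436
  -H: nom -34.100 → Σnom=-82.660; wc +0.045/-0.045 → slack +1.538/-1.383; half-tol=0.045, Σhalf²=0.319461
Nominal = -82.660. Worst-case = [-82.660 - 1.383, -82.660 + 1.538] = [-84.043, -81.122]. RSS = √0.319461 = 0.565.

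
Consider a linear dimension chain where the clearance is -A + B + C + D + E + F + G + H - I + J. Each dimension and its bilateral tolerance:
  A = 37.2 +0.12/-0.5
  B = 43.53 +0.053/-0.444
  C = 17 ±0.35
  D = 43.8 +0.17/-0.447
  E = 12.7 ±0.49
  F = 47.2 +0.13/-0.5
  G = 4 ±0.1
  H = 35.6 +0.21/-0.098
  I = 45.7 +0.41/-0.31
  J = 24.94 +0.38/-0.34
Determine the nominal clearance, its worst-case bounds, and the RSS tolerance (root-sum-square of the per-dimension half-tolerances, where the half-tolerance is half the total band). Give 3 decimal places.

Stack each dimension's contribution:
  -A: nom -37.200 → Σnom=-37.200; wc +0.500/-0.120 → slack +0.500/-0.120; half-tol=0.310, Σhalf²=0.096100
  +B: nom +43.530 → Σnom=6.330; wc +0.053/-0.444 → slack +0.553/-0.564; half-tol=0.248, Σhalf²=0.157852
  +C: nom +17.000 → Σnom=23.330; wc +0.350/-0.350 → slack +0.903/-0.914; half-tol=0.350, Σhalf²=0.280352
  +D: nom +43.800 → Σnom=67.130; wc +0.170/-0.447 → slack +1.073/-1.361; half-tol=0.308, Σhalf²=0.375524
  +E: nom +12.700 → Σnom=79.830; wc +0.490/-0.490 → slack +1.563/-1.851; half-tol=0.490, Σhalf²=0.615625
  +F: nom +47.200 → Σnom=127.030; wc +0.130/-0.500 → slack +1.693/-2.351; half-tol=0.315, Σhalf²=0.714850
  +G: nom +4.000 → Σnom=131.030; wc +0.100/-0.100 → slack +1.793/-2.451; half-tol=0.100, Σhalf²=0.724850
  +H: nom +35.600 → Σnom=166.630; wc +0.210/-0.098 → slack +2.003/-2.549; half-tol=0.154, Σhalf²=0.748565
  -I: nom -45.700 → Σnom=120.930; wc +0.310/-0.410 → slack +2.313/-2.959; half-tol=0.360, Σhalf²=0.878165
  +J: nom +24.940 → Σnom=145.870; wc +0.380/-0.340 → slack +2.693/-3.299; half-tol=0.360, Σhalf²=1.007765
Nominal = 145.870. Worst-case = [145.870 - 3.299, 145.870 + 2.693] = [142.571, 148.563]. RSS = √1.007765 = 1.004.

nominal=145.870 wc=[142.571,148.563] rss=1.004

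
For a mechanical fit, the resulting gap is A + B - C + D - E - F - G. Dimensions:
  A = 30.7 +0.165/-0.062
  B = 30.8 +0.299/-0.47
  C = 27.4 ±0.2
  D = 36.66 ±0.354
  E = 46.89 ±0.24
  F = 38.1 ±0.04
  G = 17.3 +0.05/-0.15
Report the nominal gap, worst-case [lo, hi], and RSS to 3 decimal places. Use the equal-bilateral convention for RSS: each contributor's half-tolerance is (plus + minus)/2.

nominal=-31.530 wc=[-32.946,-30.082] rss=0.629

Stack each dimension's contribution:
  +A: nom +30.700 → Σnom=30.700; wc +0.165/-0.062 → slack +0.165/-0.062; half-tol=0.114, Σhalf²=0.012882
  +B: nom +30.800 → Σnom=61.500; wc +0.299/-0.470 → slack +0.464/-0.532; half-tol=0.384, Σhalf²=0.160722
  -C: nom -27.400 → Σnom=34.100; wc +0.200/-0.200 → slack +0.664/-0.732; half-tol=0.200, Σhalf²=0.200722
  +D: nom +36.660 → Σnom=70.760; wc +0.354/-0.354 → slack +1.018/-1.086; half-tol=0.354, Σhalf²=0.326038
  -E: nom -46.890 → Σnom=23.870; wc +0.240/-0.240 → slack +1.258/-1.326; half-tol=0.240, Σhalf²=0.383638
  -F: nom -38.100 → Σnom=-14.230; wc +0.040/-0.040 → slack +1.298/-1.366; half-tol=0.040, Σhalf²=0.385238
  -G: nom -17.300 → Σnom=-31.530; wc +0.150/-0.050 → slack +1.448/-1.416; half-tol=0.100, Σhalf²=0.395238
Nominal = -31.530. Worst-case = [-31.530 - 1.416, -31.530 + 1.448] = [-32.946, -30.082]. RSS = √0.395238 = 0.629.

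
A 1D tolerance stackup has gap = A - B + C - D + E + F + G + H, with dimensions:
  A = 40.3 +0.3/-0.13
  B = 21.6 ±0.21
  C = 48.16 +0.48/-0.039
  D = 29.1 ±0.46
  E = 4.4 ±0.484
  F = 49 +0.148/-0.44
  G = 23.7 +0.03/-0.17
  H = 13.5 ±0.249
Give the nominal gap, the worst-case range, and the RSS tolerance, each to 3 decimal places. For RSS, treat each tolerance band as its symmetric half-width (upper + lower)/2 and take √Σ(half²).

Stack each dimension's contribution:
  +A: nom +40.300 → Σnom=40.300; wc +0.300/-0.130 → slack +0.300/-0.130; half-tol=0.215, Σhalf²=0.046225
  -B: nom -21.600 → Σnom=18.700; wc +0.210/-0.210 → slack +0.510/-0.340; half-tol=0.210, Σhalf²=0.090325
  +C: nom +48.160 → Σnom=66.860; wc +0.480/-0.039 → slack +0.990/-0.379; half-tol=0.260, Σhalf²=0.157665
  -D: nom -29.100 → Σnom=37.760; wc +0.460/-0.460 → slack +1.450/-0.839; half-tol=0.460, Σhalf²=0.369265
  +E: nom +4.400 → Σnom=42.160; wc +0.484/-0.484 → slack +1.934/-1.323; half-tol=0.484, Σhalf²=0.603521
  +F: nom +49.000 → Σnom=91.160; wc +0.148/-0.440 → slack +2.082/-1.763; half-tol=0.294, Σhalf²=0.689957
  +G: nom +23.700 → Σnom=114.860; wc +0.030/-0.170 → slack +2.112/-1.933; half-tol=0.100, Σhalf²=0.699957
  +H: nom +13.500 → Σnom=128.360; wc +0.249/-0.249 → slack +2.361/-2.182; half-tol=0.249, Σhalf²=0.761958
Nominal = 128.360. Worst-case = [128.360 - 2.182, 128.360 + 2.361] = [126.178, 130.721]. RSS = √0.761958 = 0.873.

nominal=128.360 wc=[126.178,130.721] rss=0.873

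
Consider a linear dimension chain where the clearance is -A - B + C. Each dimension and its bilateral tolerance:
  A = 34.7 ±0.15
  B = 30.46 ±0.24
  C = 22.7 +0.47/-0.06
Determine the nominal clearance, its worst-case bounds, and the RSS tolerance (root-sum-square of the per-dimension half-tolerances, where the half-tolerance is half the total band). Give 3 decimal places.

nominal=-42.460 wc=[-42.910,-41.600] rss=0.388

Stack each dimension's contribution:
  -A: nom -34.700 → Σnom=-34.700; wc +0.150/-0.150 → slack +0.150/-0.150; half-tol=0.150, Σhalf²=0.022500
  -B: nom -30.460 → Σnom=-65.160; wc +0.240/-0.240 → slack +0.390/-0.390; half-tol=0.240, Σhalf²=0.080100
  +C: nom +22.700 → Σnom=-42.460; wc +0.470/-0.060 → slack +0.860/-0.450; half-tol=0.265, Σhalf²=0.150325
Nominal = -42.460. Worst-case = [-42.460 - 0.450, -42.460 + 0.860] = [-42.910, -41.600]. RSS = √0.150325 = 0.388.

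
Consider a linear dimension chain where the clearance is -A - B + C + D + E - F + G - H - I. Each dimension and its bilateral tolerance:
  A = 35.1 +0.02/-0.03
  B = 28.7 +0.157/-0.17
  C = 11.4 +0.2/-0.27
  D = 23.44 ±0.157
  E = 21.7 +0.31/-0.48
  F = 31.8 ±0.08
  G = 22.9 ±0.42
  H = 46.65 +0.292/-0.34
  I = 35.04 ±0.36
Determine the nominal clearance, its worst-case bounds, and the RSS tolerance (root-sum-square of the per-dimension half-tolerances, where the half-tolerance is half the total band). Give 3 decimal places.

Stack each dimension's contribution:
  -A: nom -35.100 → Σnom=-35.100; wc +0.030/-0.020 → slack +0.030/-0.020; half-tol=0.025, Σhalf²=0.000625
  -B: nom -28.700 → Σnom=-63.800; wc +0.170/-0.157 → slack +0.200/-0.177; half-tol=0.164, Σhalf²=0.027357
  +C: nom +11.400 → Σnom=-52.400; wc +0.200/-0.270 → slack +0.400/-0.447; half-tol=0.235, Σhalf²=0.082582
  +D: nom +23.440 → Σnom=-28.960; wc +0.157/-0.157 → slack +0.557/-0.604; half-tol=0.157, Σhalf²=0.107231
  +E: nom +21.700 → Σnom=-7.260; wc +0.310/-0.480 → slack +0.867/-1.084; half-tol=0.395, Σhalf²=0.263256
  -F: nom -31.800 → Σnom=-39.060; wc +0.080/-0.080 → slack +0.947/-1.164; half-tol=0.080, Σhalf²=0.269656
  +G: nom +22.900 → Σnom=-16.160; wc +0.420/-0.420 → slack +1.367/-1.584; half-tol=0.420, Σhalf²=0.446056
  -H: nom -46.650 → Σnom=-62.810; wc +0.340/-0.292 → slack +1.707/-1.876; half-tol=0.316, Σhalf²=0.545912
  -I: nom -35.040 → Σnom=-97.850; wc +0.360/-0.360 → slack +2.067/-2.236; half-tol=0.360, Σhalf²=0.675512
Nominal = -97.850. Worst-case = [-97.850 - 2.236, -97.850 + 2.067] = [-100.086, -95.783]. RSS = √0.675512 = 0.822.

nominal=-97.850 wc=[-100.086,-95.783] rss=0.822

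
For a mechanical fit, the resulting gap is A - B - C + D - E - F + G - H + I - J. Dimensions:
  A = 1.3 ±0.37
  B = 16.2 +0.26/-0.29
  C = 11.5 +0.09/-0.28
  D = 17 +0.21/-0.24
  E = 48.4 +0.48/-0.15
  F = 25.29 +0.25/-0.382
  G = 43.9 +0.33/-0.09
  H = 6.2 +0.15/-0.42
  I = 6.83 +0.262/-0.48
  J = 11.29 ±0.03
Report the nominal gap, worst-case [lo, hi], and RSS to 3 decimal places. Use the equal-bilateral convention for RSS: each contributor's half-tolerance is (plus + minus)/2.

nominal=-49.850 wc=[-52.290,-47.126] rss=0.872

Stack each dimension's contribution:
  +A: nom +1.300 → Σnom=1.300; wc +0.370/-0.370 → slack +0.370/-0.370; half-tol=0.370, Σhalf²=0.136900
  -B: nom -16.200 → Σnom=-14.900; wc +0.290/-0.260 → slack +0.660/-0.630; half-tol=0.275, Σhalf²=0.212525
  -C: nom -11.500 → Σnom=-26.400; wc +0.280/-0.090 → slack +0.940/-0.720; half-tol=0.185, Σhalf²=0.246750
  +D: nom +17.000 → Σnom=-9.400; wc +0.210/-0.240 → slack +1.150/-0.960; half-tol=0.225, Σhalf²=0.297375
  -E: nom -48.400 → Σnom=-57.800; wc +0.150/-0.480 → slack +1.300/-1.440; half-tol=0.315, Σhalf²=0.396600
  -F: nom -25.290 → Σnom=-83.090; wc +0.382/-0.250 → slack +1.682/-1.690; half-tol=0.316, Σhalf²=0.496456
  +G: nom +43.900 → Σnom=-39.190; wc +0.330/-0.090 → slack +2.012/-1.780; half-tol=0.210, Σhalf²=0.540556
  -H: nom -6.200 → Σnom=-45.390; wc +0.420/-0.150 → slack +2.432/-1.930; half-tol=0.285, Σhalf²=0.621781
  +I: nom +6.830 → Σnom=-38.560; wc +0.262/-0.480 → slack +2.694/-2.410; half-tol=0.371, Σhalf²=0.759422
  -J: nom -11.290 → Σnom=-49.850; wc +0.030/-0.030 → slack +2.724/-2.440; half-tol=0.030, Σhalf²=0.760322
Nominal = -49.850. Worst-case = [-49.850 - 2.440, -49.850 + 2.724] = [-52.290, -47.126]. RSS = √0.760322 = 0.872.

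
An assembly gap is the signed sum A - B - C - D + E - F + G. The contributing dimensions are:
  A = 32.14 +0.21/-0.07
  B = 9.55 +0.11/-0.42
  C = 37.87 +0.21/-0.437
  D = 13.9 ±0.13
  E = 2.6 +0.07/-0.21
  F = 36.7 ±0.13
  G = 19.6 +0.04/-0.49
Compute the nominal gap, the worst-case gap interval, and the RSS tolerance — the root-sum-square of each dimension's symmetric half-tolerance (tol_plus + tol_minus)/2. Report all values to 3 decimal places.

nominal=-43.680 wc=[-45.030,-42.243] rss=0.564

Stack each dimension's contribution:
  +A: nom +32.140 → Σnom=32.140; wc +0.210/-0.070 → slack +0.210/-0.070; half-tol=0.140, Σhalf²=0.019600
  -B: nom -9.550 → Σnom=22.590; wc +0.420/-0.110 → slack +0.630/-0.180; half-tol=0.265, Σhalf²=0.089825
  -C: nom -37.870 → Σnom=-15.280; wc +0.437/-0.210 → slack +1.067/-0.390; half-tol=0.324, Σhalf²=0.194477
  -D: nom -13.900 → Σnom=-29.180; wc +0.130/-0.130 → slack +1.197/-0.520; half-tol=0.130, Σhalf²=0.211377
  +E: nom +2.600 → Σnom=-26.580; wc +0.070/-0.210 → slack +1.267/-0.730; half-tol=0.140, Σhalf²=0.230977
  -F: nom -36.700 → Σnom=-63.280; wc +0.130/-0.130 → slack +1.397/-0.860; half-tol=0.130, Σhalf²=0.247877
  +G: nom +19.600 → Σnom=-43.680; wc +0.040/-0.490 → slack +1.437/-1.350; half-tol=0.265, Σhalf²=0.318102
Nominal = -43.680. Worst-case = [-43.680 - 1.350, -43.680 + 1.437] = [-45.030, -42.243]. RSS = √0.318102 = 0.564.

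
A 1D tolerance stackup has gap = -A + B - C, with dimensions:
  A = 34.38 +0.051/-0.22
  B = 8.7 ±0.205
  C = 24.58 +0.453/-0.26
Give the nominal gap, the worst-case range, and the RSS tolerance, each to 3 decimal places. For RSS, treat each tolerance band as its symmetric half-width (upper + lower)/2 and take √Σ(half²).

Stack each dimension's contribution:
  -A: nom -34.380 → Σnom=-34.380; wc +0.220/-0.051 → slack +0.220/-0.051; half-tol=0.136, Σhalf²=0.018360
  +B: nom +8.700 → Σnom=-25.680; wc +0.205/-0.205 → slack +0.425/-0.256; half-tol=0.205, Σhalf²=0.060385
  -C: nom -24.580 → Σnom=-50.260; wc +0.260/-0.453 → slack +0.685/-0.709; half-tol=0.357, Σhalf²=0.187478
Nominal = -50.260. Worst-case = [-50.260 - 0.709, -50.260 + 0.685] = [-50.969, -49.575]. RSS = √0.187478 = 0.433.

nominal=-50.260 wc=[-50.969,-49.575] rss=0.433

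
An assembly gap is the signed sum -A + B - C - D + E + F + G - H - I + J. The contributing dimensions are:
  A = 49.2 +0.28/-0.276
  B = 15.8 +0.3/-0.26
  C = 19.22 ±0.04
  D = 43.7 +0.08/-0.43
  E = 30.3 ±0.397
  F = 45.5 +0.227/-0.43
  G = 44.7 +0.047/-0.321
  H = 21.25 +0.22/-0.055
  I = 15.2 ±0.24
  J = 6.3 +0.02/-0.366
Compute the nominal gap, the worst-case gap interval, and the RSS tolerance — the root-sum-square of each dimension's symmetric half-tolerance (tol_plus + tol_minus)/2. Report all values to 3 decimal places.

Stack each dimension's contribution:
  -A: nom -49.200 → Σnom=-49.200; wc +0.276/-0.280 → slack +0.276/-0.280; half-tol=0.278, Σhalf²=0.077284
  +B: nom +15.800 → Σnom=-33.400; wc +0.300/-0.260 → slack +0.576/-0.540; half-tol=0.280, Σhalf²=0.155684
  -C: nom -19.220 → Σnom=-52.620; wc +0.040/-0.040 → slack +0.616/-0.580; half-tol=0.040, Σhalf²=0.157284
  -D: nom -43.700 → Σnom=-96.320; wc +0.430/-0.080 → slack +1.046/-0.660; half-tol=0.255, Σhalf²=0.222309
  +E: nom +30.300 → Σnom=-66.020; wc +0.397/-0.397 → slack +1.443/-1.057; half-tol=0.397, Σhalf²=0.379918
  +F: nom +45.500 → Σnom=-20.520; wc +0.227/-0.430 → slack +1.670/-1.487; half-tol=0.329, Σhalf²=0.487830
  +G: nom +44.700 → Σnom=24.180; wc +0.047/-0.321 → slack +1.717/-1.808; half-tol=0.184, Σhalf²=0.521686
  -H: nom -21.250 → Σnom=2.930; wc +0.055/-0.220 → slack +1.772/-2.028; half-tol=0.138, Σhalf²=0.540593
  -I: nom -15.200 → Σnom=-12.270; wc +0.240/-0.240 → slack +2.012/-2.268; half-tol=0.240, Σhalf²=0.598193
  +J: nom +6.300 → Σnom=-5.970; wc +0.020/-0.366 → slack +2.032/-2.634; half-tol=0.193, Σhalf²=0.635442
Nominal = -5.970. Worst-case = [-5.970 - 2.634, -5.970 + 2.032] = [-8.604, -3.938]. RSS = √0.635442 = 0.797.

nominal=-5.970 wc=[-8.604,-3.938] rss=0.797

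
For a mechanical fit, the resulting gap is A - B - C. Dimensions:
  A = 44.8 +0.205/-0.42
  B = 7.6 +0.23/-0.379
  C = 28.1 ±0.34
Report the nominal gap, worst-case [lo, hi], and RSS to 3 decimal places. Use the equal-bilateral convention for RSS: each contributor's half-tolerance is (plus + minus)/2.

nominal=9.100 wc=[8.110,10.024] rss=0.553

Stack each dimension's contribution:
  +A: nom +44.800 → Σnom=44.800; wc +0.205/-0.420 → slack +0.205/-0.420; half-tol=0.312, Σhalf²=0.097656
  -B: nom -7.600 → Σnom=37.200; wc +0.379/-0.230 → slack +0.584/-0.650; half-tol=0.304, Σhalf²=0.190377
  -C: nom -28.100 → Σnom=9.100; wc +0.340/-0.340 → slack +0.924/-0.990; half-tol=0.340, Σhalf²=0.305977
Nominal = 9.100. Worst-case = [9.100 - 0.990, 9.100 + 0.924] = [8.110, 10.024]. RSS = √0.305977 = 0.553.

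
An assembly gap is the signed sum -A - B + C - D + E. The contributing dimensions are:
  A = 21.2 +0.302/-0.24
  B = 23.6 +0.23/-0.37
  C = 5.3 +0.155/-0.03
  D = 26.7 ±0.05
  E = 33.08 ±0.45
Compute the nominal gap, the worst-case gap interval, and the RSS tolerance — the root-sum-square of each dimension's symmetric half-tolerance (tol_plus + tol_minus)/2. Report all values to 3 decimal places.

Stack each dimension's contribution:
  -A: nom -21.200 → Σnom=-21.200; wc +0.240/-0.302 → slack +0.240/-0.302; half-tol=0.271, Σhalf²=0.073441
  -B: nom -23.600 → Σnom=-44.800; wc +0.370/-0.230 → slack +0.610/-0.532; half-tol=0.300, Σhalf²=0.163441
  +C: nom +5.300 → Σnom=-39.500; wc +0.155/-0.030 → slack +0.765/-0.562; half-tol=0.092, Σhalf²=0.171997
  -D: nom -26.700 → Σnom=-66.200; wc +0.050/-0.050 → slack +0.815/-0.612; half-tol=0.050, Σhalf²=0.174497
  +E: nom +33.080 → Σnom=-33.120; wc +0.450/-0.450 → slack +1.265/-1.062; half-tol=0.450, Σhalf²=0.376997
Nominal = -33.120. Worst-case = [-33.120 - 1.062, -33.120 + 1.265] = [-34.182, -31.855]. RSS = √0.376997 = 0.614.

nominal=-33.120 wc=[-34.182,-31.855] rss=0.614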